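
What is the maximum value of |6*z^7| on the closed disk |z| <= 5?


Step 1: On |z| = 5, |f(z)| = 6 * |z|^7 = 6 * 5^7
Step 2: By maximum modulus principle, maximum is on boundary.
Step 3: Maximum = 6 * 78125 = 468750

468750


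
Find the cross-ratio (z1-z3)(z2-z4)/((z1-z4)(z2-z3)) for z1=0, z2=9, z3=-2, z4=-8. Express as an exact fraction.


Step 1: (z1-z3)(z2-z4) = 2 * 17 = 34
Step 2: (z1-z4)(z2-z3) = 8 * 11 = 88
Step 3: Cross-ratio = 34/88 = 17/44

17/44


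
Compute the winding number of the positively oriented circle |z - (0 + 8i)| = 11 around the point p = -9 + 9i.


Step 1: Center c = (0, 8), radius = 11
Step 2: |p - c|^2 = (-9)^2 + 1^2 = 82
Step 3: r^2 = 121
Step 4: |p-c| < r so winding number = 1

1


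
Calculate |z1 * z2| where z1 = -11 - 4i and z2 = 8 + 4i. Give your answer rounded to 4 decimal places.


Step 1: |z1| = sqrt((-11)^2 + (-4)^2) = sqrt(137)
Step 2: |z2| = sqrt(8^2 + 4^2) = sqrt(80)
Step 3: |z1*z2| = |z1|*|z2| = sqrt(137) * sqrt(80) = sqrt(137 * 80) = sqrt(10960)
Step 4: = 104.69

104.69


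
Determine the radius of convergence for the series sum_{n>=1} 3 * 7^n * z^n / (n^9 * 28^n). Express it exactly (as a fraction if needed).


Step 1: General term a_n = 3 * 7^n / (n^9 * 28^n)
Step 2: By the root test, |a_n|^(1/n) = 3^(1/n) * 7 / (n^(9/n) * 28) -> 7/28 as n -> infinity (since 3^(1/n) -> 1 and n^(9/n) -> 1)
Step 3: R = 1/lim|a_n|^(1/n) = 28/7 = 4

4


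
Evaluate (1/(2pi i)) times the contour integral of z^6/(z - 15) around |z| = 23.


Step 1: f(z) = z^6, a = 15 is inside |z| = 23
Step 2: By Cauchy integral formula: (1/(2pi*i)) * integral = f(a)
Step 3: f(15) = 15^6 = 11390625

11390625


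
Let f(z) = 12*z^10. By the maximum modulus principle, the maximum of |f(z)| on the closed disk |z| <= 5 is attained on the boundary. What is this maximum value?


Step 1: On |z| = 5, |f(z)| = 12 * |z|^10 = 12 * 5^10
Step 2: By maximum modulus principle, maximum is on boundary.
Step 3: Maximum = 12 * 9765625 = 117187500

117187500


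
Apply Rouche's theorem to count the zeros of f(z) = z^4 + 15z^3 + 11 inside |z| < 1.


Step 1: On |z| = 1 the three terms have sizes |z^4| = 1^4 = 1, |15z^3| = 15*1^3 = 15, |11| = 11
Step 2: The dominant term is g(z) = 15z^3; let h(z) = z^4 + 11 so f = g + h
Step 3: On |z| = 1: |g| = 15 and |h| <= 1 + 11 = 12
Step 4: Since 15 > 12, |h| < |g| on |z| = 1, so by Rouche f has the same number of zeros as g inside |z| < 1
Step 5: g(z) = 15z^3 has 3 zeros (at the origin, multiplicity 3) inside |z| < 1. Answer = 3

3


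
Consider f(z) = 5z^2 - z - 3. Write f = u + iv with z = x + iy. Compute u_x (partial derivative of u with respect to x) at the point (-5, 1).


Step 1: f(z) = 5(x+iy)^2 - (x+iy) - 3
Step 2: u = 5(x^2 - y^2) - x - 3
Step 3: u_x = 10x - 1
Step 4: At (-5, 1): u_x = -50 - 1 = -51

-51


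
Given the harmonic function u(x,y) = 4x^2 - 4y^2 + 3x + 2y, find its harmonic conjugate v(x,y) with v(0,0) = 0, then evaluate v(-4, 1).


Step 1: v_x = -u_y = 8y - 2
Step 2: v_y = u_x = 8x + 3
Step 3: v = 8xy - 2x + 3y + C
Step 4: v(0,0) = 0 => C = 0
Step 5: v(-4, 1) = -21

-21


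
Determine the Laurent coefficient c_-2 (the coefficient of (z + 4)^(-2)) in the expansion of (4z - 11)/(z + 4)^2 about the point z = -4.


Step 1: Write the numerator in powers of (z + 4): 4z - 11 = 4(z + 4) + (4*(-4) - 11) = 4(z + 4) - 27
Step 2: Divide by (z + 4)^2: f(z) = -27(z + 4)^(-2) + 4(z + 4)^(-1)
Step 3: This finite sum is the Laurent series of f about z = -4.
Step 4: Coefficient of (z + 4)^(-2) = 4*(-4) - 11 = -27

-27


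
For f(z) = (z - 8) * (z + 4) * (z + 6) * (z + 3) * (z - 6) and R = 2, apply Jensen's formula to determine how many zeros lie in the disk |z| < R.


Jensen's formula: (1/2pi)*integral log|f(Re^it)|dt = log|f(0)| + sum_{|a_k|<R} log(R/|a_k|)
Step 1: f(0) = (-8) * 4 * 6 * 3 * (-6) = 3456
Step 2: log|f(0)| = log|8| + log|-4| + log|-6| + log|-3| + log|6| = 8.1479
Step 3: Zeros inside |z| < 2: none
Step 4: Jensen sum = (empty sum) = 0
Step 5: n(R) = number of terms in the Jensen sum = count of zeros inside |z| < 2 = 0

0


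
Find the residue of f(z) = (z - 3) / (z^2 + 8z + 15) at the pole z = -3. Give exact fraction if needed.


Step 1: Q(z) = z^2 + 8z + 15 = (z + 3)(z + 5)
Step 2: Q'(z) = 2z + 8
Step 3: Q'(-3) = 2, P(-3) = -6
Step 4: Res = P(-3)/Q'(-3) = -6/2 = -3

-3


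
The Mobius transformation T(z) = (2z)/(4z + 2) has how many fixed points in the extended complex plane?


Step 1: Fixed points satisfy T(z) = z
Step 2: 4z^2 = 0
Step 3: Discriminant = 0^2 - 4*4*0 = 0
Step 4: Number of fixed points = 1

1


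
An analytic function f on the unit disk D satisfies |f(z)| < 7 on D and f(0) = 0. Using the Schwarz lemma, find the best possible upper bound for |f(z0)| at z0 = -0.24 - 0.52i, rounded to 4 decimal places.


Step 1: g = f/7 maps D -> D with g(0) = 0, so by the Schwarz lemma |g(z)| <= |z|, i.e. |f(z)| <= 7|z|; this is sharp (f(z) = 7z).
Step 2: |z0|^2 = (-0.24)^2 + (-0.52)^2 = 0.328
Step 3: |z0| = sqrt(0.328) = 0.572713
Step 4: Best bound = 7 * |z0| = 7 * 0.572713 = 4.009

4.009


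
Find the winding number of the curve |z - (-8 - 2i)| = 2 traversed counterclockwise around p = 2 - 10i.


Step 1: Center c = (-8, -2), radius = 2
Step 2: |p - c|^2 = 10^2 + (-8)^2 = 164
Step 3: r^2 = 4
Step 4: |p-c| > r so winding number = 0

0


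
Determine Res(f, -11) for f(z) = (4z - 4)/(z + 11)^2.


Step 1: Pole of order 2 at z = -11
Step 2: Res = lim d/dz [(z + 11)^2 * f(z)] as z -> -11
Step 3: (z + 11)^2 * f(z) = 4z - 4
Step 4: d/dz[4z - 4] = 4

4


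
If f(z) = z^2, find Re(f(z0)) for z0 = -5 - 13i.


Step 1: z0 = -5 - 13i
Step 2: z0^2 = (-5)^2 - (-13)^2 + 130i
Step 3: real part = 25 - 169 = -144

-144


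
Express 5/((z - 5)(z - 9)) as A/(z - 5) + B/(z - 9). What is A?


Step 1: Multiply both sides by (z - 5) and set z = 5
Step 2: A = 5 / (5 - 9)
Step 3: A = 5 / (-4)
Step 4: A = -5/4

-5/4


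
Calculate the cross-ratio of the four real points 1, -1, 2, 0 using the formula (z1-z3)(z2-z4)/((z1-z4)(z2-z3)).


Step 1: (z1-z3)(z2-z4) = (-1) * (-1) = 1
Step 2: (z1-z4)(z2-z3) = 1 * (-3) = -3
Step 3: Cross-ratio = -1/3 = -1/3

-1/3


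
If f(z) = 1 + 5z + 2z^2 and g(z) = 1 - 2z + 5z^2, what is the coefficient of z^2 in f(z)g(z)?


Step 1: z^2 term in f*g comes from: (1)*(5z^2) + (5z)*(-2z) + (2z^2)*(1)
Step 2: = 5 - 10 + 2
Step 3: = -3

-3


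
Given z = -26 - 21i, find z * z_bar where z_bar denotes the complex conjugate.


Step 1: conj(z) = -26 + 21i
Step 2: z * conj(z) = (-26)^2 + (-21)^2
Step 3: = 676 + 441 = 1117

1117


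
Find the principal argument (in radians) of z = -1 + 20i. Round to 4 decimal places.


Step 1: z = -1 + 20i
Step 2: arg(z) = atan2(20, -1)
Step 3: arg(z) = 1.6208

1.6208


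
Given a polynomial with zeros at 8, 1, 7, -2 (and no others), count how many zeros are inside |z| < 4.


Step 1: Check each root:
  z = 8: |8| = 8 >= 4
  z = 1: |1| = 1 < 4
  z = 7: |7| = 7 >= 4
  z = -2: |-2| = 2 < 4
Step 2: Count = 2

2


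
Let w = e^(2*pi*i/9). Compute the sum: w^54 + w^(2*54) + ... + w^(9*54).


Step 1: The sum sum_{j=1}^{n} w^(k*j) equals n if n | k, else 0.
Step 2: Here n = 9, k = 54
Step 3: Does n divide k? 9 | 54 -> True
Step 4: Sum = 9

9


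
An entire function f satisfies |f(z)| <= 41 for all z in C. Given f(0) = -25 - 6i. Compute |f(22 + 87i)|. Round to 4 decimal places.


Step 1: By Liouville's theorem, a bounded entire function is constant.
Step 2: f(z) = f(0) = -25 - 6i for all z.
Step 3: |f(w)| = |-25 - 6i| = sqrt(625 + 36)
Step 4: = 25.7099

25.7099


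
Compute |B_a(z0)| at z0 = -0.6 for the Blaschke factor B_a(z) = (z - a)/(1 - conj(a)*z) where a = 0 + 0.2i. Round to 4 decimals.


Step 1: Numerator z0 - a = -0.6 - (0 + 0.2i) = -0.6 - 0.2i
Step 2: Denominator 1 - conj(a)*z0 = 1 - (0 - 0.2i)*(-0.6) = 1 - 0.12i
Step 3: |z0 - a|^2 = (-0.6)^2 + (-0.2)^2 = 0.4; |1 - conj(a)*z0|^2 = 1^2 + (-0.12)^2 = 1.0144
Step 4: |B_a(-0.6)| = sqrt(0.4 / 1.0144) = sqrt(0.394322)
Step 5: = 0.628

0.628


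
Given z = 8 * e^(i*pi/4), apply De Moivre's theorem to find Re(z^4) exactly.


Step 1: By De Moivre's theorem, z^4 = 8^4 * e^(i*4*pi/4) = 4096 * (cos(pi) + i*sin(pi))
Step 2: |z|^4 = 8^4 = 4096
Step 3: The angle pi already lies in [0, 2*pi)
Step 4: cos(pi) = -1
Step 5: Re(z^4) = 4096 * (-1) = -4096

-4096


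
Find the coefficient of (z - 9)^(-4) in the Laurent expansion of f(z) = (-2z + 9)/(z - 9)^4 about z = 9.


Step 1: Write the numerator in powers of (z - 9): -2z + 9 = -2(z - 9) + (-2*9 + 9) = -2(z - 9) - 9
Step 2: Divide by (z - 9)^4: f(z) = -9(z - 9)^(-4) - 2(z - 9)^(-3)
Step 3: This finite sum is the Laurent series of f about z = 9.
Step 4: Coefficient of (z - 9)^(-4) = -2*9 + 9 = -9

-9


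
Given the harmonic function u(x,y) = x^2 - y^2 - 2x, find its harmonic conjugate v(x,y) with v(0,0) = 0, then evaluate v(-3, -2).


Step 1: v_x = -u_y = 2y + 0
Step 2: v_y = u_x = 2x - 2
Step 3: v = 2xy - 2y + C
Step 4: v(0,0) = 0 => C = 0
Step 5: v(-3, -2) = 16

16


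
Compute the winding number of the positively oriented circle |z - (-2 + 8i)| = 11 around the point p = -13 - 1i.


Step 1: Center c = (-2, 8), radius = 11
Step 2: |p - c|^2 = (-11)^2 + (-9)^2 = 202
Step 3: r^2 = 121
Step 4: |p-c| > r so winding number = 0

0


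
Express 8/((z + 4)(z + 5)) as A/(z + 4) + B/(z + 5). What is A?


Step 1: Multiply both sides by (z + 4) and set z = -4
Step 2: A = 8 / (-4 + 5)
Step 3: A = 8 / 1
Step 4: A = 8

8


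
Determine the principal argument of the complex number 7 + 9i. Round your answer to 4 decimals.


Step 1: z = 7 + 9i
Step 2: arg(z) = atan2(9, 7)
Step 3: arg(z) = 0.9098

0.9098


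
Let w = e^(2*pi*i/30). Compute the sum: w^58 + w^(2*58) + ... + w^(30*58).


Step 1: The sum sum_{j=1}^{n} w^(k*j) equals n if n | k, else 0.
Step 2: Here n = 30, k = 58
Step 3: Does n divide k? 30 | 58 -> False
Step 4: Sum = 0

0


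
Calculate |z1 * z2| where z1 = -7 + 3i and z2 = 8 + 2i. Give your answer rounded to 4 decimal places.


Step 1: |z1| = sqrt((-7)^2 + 3^2) = sqrt(58)
Step 2: |z2| = sqrt(8^2 + 2^2) = sqrt(68)
Step 3: |z1*z2| = |z1|*|z2| = sqrt(58) * sqrt(68) = sqrt(58 * 68) = sqrt(3944)
Step 4: = 62.8013

62.8013


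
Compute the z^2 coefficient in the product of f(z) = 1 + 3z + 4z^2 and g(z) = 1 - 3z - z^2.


Step 1: z^2 term in f*g comes from: (1)*(-z^2) + (3z)*(-3z) + (4z^2)*(1)
Step 2: = -1 - 9 + 4
Step 3: = -6

-6


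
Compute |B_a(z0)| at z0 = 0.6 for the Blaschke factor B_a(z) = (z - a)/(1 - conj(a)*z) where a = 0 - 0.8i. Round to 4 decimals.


Step 1: Numerator z0 - a = 0.6 - (0 - 0.8i) = 0.6 + 0.8i
Step 2: Denominator 1 - conj(a)*z0 = 1 - (0 + 0.8i)*0.6 = 1 - 0.48i
Step 3: |z0 - a|^2 = 0.6^2 + 0.8^2 = 1; |1 - conj(a)*z0|^2 = 1^2 + (-0.48)^2 = 1.2304
Step 4: |B_a(0.6)| = sqrt(1 / 1.2304) = sqrt(0.812744)
Step 5: = 0.9015

0.9015


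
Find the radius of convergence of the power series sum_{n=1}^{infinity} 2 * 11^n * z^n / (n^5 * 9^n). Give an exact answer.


Step 1: General term a_n = 2 * 11^n / (n^5 * 9^n)
Step 2: By the root test, |a_n|^(1/n) = 2^(1/n) * 11 / (n^(5/n) * 9) -> 11/9 as n -> infinity (since 2^(1/n) -> 1 and n^(5/n) -> 1)
Step 3: R = 1/lim|a_n|^(1/n) = 9/11

9/11


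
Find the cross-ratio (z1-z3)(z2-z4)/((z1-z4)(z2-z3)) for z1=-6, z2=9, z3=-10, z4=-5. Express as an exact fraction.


Step 1: (z1-z3)(z2-z4) = 4 * 14 = 56
Step 2: (z1-z4)(z2-z3) = (-1) * 19 = -19
Step 3: Cross-ratio = -56/19 = -56/19

-56/19


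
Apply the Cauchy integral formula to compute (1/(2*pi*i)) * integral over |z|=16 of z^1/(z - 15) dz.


Step 1: f(z) = z^1, a = 15 is inside |z| = 16
Step 2: By Cauchy integral formula: (1/(2pi*i)) * integral = f(a)
Step 3: f(15) = 15^1 = 15

15


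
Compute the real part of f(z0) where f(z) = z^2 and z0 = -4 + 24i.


Step 1: z0 = -4 + 24i
Step 2: z0^2 = (-4)^2 - 24^2 - 192i
Step 3: real part = 16 - 576 = -560

-560


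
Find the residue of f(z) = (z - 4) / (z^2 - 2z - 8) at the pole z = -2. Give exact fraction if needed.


Step 1: Q(z) = z^2 - 2z - 8 = (z + 2)(z - 4)
Step 2: Q'(z) = 2z - 2
Step 3: Q'(-2) = -6, P(-2) = -6
Step 4: Res = P(-2)/Q'(-2) = -6/(-6) = 1

1


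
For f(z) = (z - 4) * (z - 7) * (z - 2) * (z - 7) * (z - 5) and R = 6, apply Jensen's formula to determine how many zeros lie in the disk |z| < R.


Jensen's formula: (1/2pi)*integral log|f(Re^it)|dt = log|f(0)| + sum_{|a_k|<R} log(R/|a_k|)
Step 1: f(0) = (-4) * (-7) * (-2) * (-7) * (-5) = -1960
Step 2: log|f(0)| = log|4| + log|7| + log|2| + log|7| + log|5| = 7.5807
Step 3: Zeros inside |z| < 6: 4, 2, 5
Step 4: Jensen sum = log(6/4) + log(6/2) + log(6/5) = 1.6864
Step 5: n(R) = number of terms in the Jensen sum = count of zeros inside |z| < 6 = 3

3


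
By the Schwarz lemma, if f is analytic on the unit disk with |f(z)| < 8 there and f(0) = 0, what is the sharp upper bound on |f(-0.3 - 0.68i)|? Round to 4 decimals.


Step 1: g = f/8 maps D -> D with g(0) = 0, so by the Schwarz lemma |g(z)| <= |z|, i.e. |f(z)| <= 8|z|; this is sharp (f(z) = 8z).
Step 2: |z0|^2 = (-0.3)^2 + (-0.68)^2 = 0.5524
Step 3: |z0| = sqrt(0.5524) = 0.743236
Step 4: Best bound = 8 * |z0| = 8 * 0.743236 = 5.9459

5.9459


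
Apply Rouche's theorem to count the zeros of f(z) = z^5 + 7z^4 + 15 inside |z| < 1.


Step 1: On |z| = 1 the three terms have sizes |z^5| = 1^5 = 1, |7z^4| = 7*1^4 = 7, |15| = 15
Step 2: The dominant term is g(z) = 15; let h(z) = z^5 + 7z^4 so f = g + h
Step 3: On |z| = 1: |g| = 15 and |h| <= 1 + 7 = 8
Step 4: Since 15 > 8, |h| < |g| on |z| = 1, so by Rouche f has the same number of zeros as g inside |z| < 1
Step 5: g(z) = 15 is a nonzero constant with no zeros inside |z| < 1. Answer = 0

0


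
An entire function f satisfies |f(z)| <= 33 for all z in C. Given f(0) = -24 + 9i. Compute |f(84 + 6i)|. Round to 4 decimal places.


Step 1: By Liouville's theorem, a bounded entire function is constant.
Step 2: f(z) = f(0) = -24 + 9i for all z.
Step 3: |f(w)| = |-24 + 9i| = sqrt(576 + 81)
Step 4: = 25.632

25.632


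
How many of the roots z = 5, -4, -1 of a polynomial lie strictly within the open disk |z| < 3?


Step 1: Check each root:
  z = 5: |5| = 5 >= 3
  z = -4: |-4| = 4 >= 3
  z = -1: |-1| = 1 < 3
Step 2: Count = 1

1


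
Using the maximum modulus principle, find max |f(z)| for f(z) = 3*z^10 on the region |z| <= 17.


Step 1: On |z| = 17, |f(z)| = 3 * |z|^10 = 3 * 17^10
Step 2: By maximum modulus principle, maximum is on boundary.
Step 3: Maximum = 3 * 2015993900449 = 6047981701347

6047981701347


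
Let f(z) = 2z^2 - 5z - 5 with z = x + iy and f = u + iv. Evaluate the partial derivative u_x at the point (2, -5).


Step 1: f(z) = 2(x+iy)^2 - 5(x+iy) - 5
Step 2: u = 2(x^2 - y^2) - 5x - 5
Step 3: u_x = 4x - 5
Step 4: At (2, -5): u_x = 8 - 5 = 3

3


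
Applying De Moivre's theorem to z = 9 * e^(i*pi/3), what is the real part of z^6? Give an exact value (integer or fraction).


Step 1: By De Moivre's theorem, z^6 = 9^6 * e^(i*6*pi/3) = 531441 * (cos(2*pi) + i*sin(2*pi))
Step 2: |z|^6 = 9^6 = 531441
Step 3: Reduce the angle mod 2*pi: 2*pi - 2*pi = 0
Step 4: cos(0) = 1
Step 5: Re(z^6) = 531441 * 1 = 531441

531441


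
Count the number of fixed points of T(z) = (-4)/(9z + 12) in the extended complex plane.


Step 1: Fixed points satisfy T(z) = z
Step 2: 9z^2 + 12z + 4 = 0
Step 3: Discriminant = 12^2 - 4*9*4 = 0
Step 4: Number of fixed points = 1

1


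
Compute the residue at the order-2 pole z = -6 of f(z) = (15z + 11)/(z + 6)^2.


Step 1: Pole of order 2 at z = -6
Step 2: Res = lim d/dz [(z + 6)^2 * f(z)] as z -> -6
Step 3: (z + 6)^2 * f(z) = 15z + 11
Step 4: d/dz[15z + 11] = 15

15


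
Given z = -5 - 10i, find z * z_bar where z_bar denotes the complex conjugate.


Step 1: conj(z) = -5 + 10i
Step 2: z * conj(z) = (-5)^2 + (-10)^2
Step 3: = 25 + 100 = 125

125


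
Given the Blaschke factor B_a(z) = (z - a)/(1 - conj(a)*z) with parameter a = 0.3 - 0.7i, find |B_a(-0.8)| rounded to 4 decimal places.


Step 1: Numerator z0 - a = -0.8 - (0.3 - 0.7i) = -1.1 + 0.7i
Step 2: Denominator 1 - conj(a)*z0 = 1 - (0.3 + 0.7i)*(-0.8) = 1.24 + 0.56i
Step 3: |z0 - a|^2 = (-1.1)^2 + 0.7^2 = 1.7; |1 - conj(a)*z0|^2 = 1.24^2 + 0.56^2 = 1.8512
Step 4: |B_a(-0.8)| = sqrt(1.7 / 1.8512) = sqrt(0.918323)
Step 5: = 0.9583

0.9583


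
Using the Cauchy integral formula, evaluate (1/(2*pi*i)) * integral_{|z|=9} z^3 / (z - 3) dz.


Step 1: f(z) = z^3, a = 3 is inside |z| = 9
Step 2: By Cauchy integral formula: (1/(2pi*i)) * integral = f(a)
Step 3: f(3) = 3^3 = 27

27


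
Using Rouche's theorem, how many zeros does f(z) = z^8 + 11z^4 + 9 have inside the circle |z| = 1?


Step 1: On |z| = 1 the three terms have sizes |z^8| = 1^8 = 1, |11z^4| = 11*1^4 = 11, |9| = 9
Step 2: The dominant term is g(z) = 11z^4; let h(z) = z^8 + 9 so f = g + h
Step 3: On |z| = 1: |g| = 11 and |h| <= 1 + 9 = 10
Step 4: Since 11 > 10, |h| < |g| on |z| = 1, so by Rouche f has the same number of zeros as g inside |z| < 1
Step 5: g(z) = 11z^4 has 4 zeros (at the origin, multiplicity 4) inside |z| < 1. Answer = 4

4


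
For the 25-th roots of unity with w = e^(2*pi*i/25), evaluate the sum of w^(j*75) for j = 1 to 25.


Step 1: The sum sum_{j=1}^{n} w^(k*j) equals n if n | k, else 0.
Step 2: Here n = 25, k = 75
Step 3: Does n divide k? 25 | 75 -> True
Step 4: Sum = 25

25


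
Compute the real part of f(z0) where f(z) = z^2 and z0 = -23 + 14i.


Step 1: z0 = -23 + 14i
Step 2: z0^2 = (-23)^2 - 14^2 - 644i
Step 3: real part = 529 - 196 = 333

333


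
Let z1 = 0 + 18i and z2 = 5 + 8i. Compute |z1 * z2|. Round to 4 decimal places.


Step 1: |z1| = sqrt(0^2 + 18^2) = sqrt(324)
Step 2: |z2| = sqrt(5^2 + 8^2) = sqrt(89)
Step 3: |z1*z2| = |z1|*|z2| = sqrt(324) * sqrt(89) = sqrt(324 * 89) = sqrt(28836)
Step 4: = 169.8117

169.8117


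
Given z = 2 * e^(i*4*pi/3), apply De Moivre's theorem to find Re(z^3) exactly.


Step 1: By De Moivre's theorem, z^3 = 2^3 * e^(i*3*4*pi/3) = 8 * (cos(4*pi) + i*sin(4*pi))
Step 2: |z|^3 = 2^3 = 8
Step 3: Reduce the angle mod 2*pi: 4*pi - 4*pi = 0
Step 4: cos(0) = 1
Step 5: Re(z^3) = 8 * 1 = 8

8


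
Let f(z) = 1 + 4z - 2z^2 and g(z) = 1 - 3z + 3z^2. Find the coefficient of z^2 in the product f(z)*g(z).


Step 1: z^2 term in f*g comes from: (1)*(3z^2) + (4z)*(-3z) + (-2z^2)*(1)
Step 2: = 3 - 12 - 2
Step 3: = -11

-11


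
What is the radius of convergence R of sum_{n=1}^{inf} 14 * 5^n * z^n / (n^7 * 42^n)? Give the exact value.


Step 1: General term a_n = 14 * 5^n / (n^7 * 42^n)
Step 2: By the root test, |a_n|^(1/n) = 14^(1/n) * 5 / (n^(7/n) * 42) -> 5/42 as n -> infinity (since 14^(1/n) -> 1 and n^(7/n) -> 1)
Step 3: R = 1/lim|a_n|^(1/n) = 42/5

42/5


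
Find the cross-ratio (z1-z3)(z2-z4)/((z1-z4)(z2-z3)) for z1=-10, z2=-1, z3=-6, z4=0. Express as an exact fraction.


Step 1: (z1-z3)(z2-z4) = (-4) * (-1) = 4
Step 2: (z1-z4)(z2-z3) = (-10) * 5 = -50
Step 3: Cross-ratio = -4/50 = -2/25

-2/25


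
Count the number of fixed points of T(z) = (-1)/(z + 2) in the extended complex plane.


Step 1: Fixed points satisfy T(z) = z
Step 2: z^2 + 2z + 1 = 0
Step 3: Discriminant = 2^2 - 4*1*1 = 0
Step 4: Number of fixed points = 1

1


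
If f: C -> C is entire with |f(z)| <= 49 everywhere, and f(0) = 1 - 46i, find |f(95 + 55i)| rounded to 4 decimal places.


Step 1: By Liouville's theorem, a bounded entire function is constant.
Step 2: f(z) = f(0) = 1 - 46i for all z.
Step 3: |f(w)| = |1 - 46i| = sqrt(1 + 2116)
Step 4: = 46.0109

46.0109


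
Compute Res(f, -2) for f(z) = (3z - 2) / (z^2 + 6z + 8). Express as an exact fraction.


Step 1: Q(z) = z^2 + 6z + 8 = (z + 2)(z + 4)
Step 2: Q'(z) = 2z + 6
Step 3: Q'(-2) = 2, P(-2) = -8
Step 4: Res = P(-2)/Q'(-2) = -8/2 = -4

-4


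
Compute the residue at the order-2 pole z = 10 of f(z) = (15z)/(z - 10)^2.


Step 1: Pole of order 2 at z = 10
Step 2: Res = lim d/dz [(z - 10)^2 * f(z)] as z -> 10
Step 3: (z - 10)^2 * f(z) = 15z
Step 4: d/dz[15z] = 15

15


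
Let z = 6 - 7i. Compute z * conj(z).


Step 1: conj(z) = 6 + 7i
Step 2: z * conj(z) = 6^2 + (-7)^2
Step 3: = 36 + 49 = 85

85


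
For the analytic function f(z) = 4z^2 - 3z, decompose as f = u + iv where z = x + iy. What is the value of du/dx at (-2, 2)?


Step 1: f(z) = 4(x+iy)^2 - 3(x+iy) + 0
Step 2: u = 4(x^2 - y^2) - 3x + 0
Step 3: u_x = 8x - 3
Step 4: At (-2, 2): u_x = -16 - 3 = -19

-19


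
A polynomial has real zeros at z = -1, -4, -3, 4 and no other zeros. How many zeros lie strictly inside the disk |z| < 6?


Step 1: Check each root:
  z = -1: |-1| = 1 < 6
  z = -4: |-4| = 4 < 6
  z = -3: |-3| = 3 < 6
  z = 4: |4| = 4 < 6
Step 2: Count = 4

4


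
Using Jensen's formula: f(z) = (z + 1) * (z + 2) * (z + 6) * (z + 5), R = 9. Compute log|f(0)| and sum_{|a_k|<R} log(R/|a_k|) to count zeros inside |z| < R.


Jensen's formula: (1/2pi)*integral log|f(Re^it)|dt = log|f(0)| + sum_{|a_k|<R} log(R/|a_k|)
Step 1: f(0) = 1 * 2 * 6 * 5 = 60
Step 2: log|f(0)| = log|-1| + log|-2| + log|-6| + log|-5| = 4.0943
Step 3: Zeros inside |z| < 9: -1, -2, -6, -5
Step 4: Jensen sum = log(9/1) + log(9/2) + log(9/6) + log(9/5) = 4.6946
Step 5: n(R) = number of terms in the Jensen sum = count of zeros inside |z| < 9 = 4

4


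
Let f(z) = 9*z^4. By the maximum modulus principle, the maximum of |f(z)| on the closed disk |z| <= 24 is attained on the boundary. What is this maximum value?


Step 1: On |z| = 24, |f(z)| = 9 * |z|^4 = 9 * 24^4
Step 2: By maximum modulus principle, maximum is on boundary.
Step 3: Maximum = 9 * 331776 = 2985984

2985984


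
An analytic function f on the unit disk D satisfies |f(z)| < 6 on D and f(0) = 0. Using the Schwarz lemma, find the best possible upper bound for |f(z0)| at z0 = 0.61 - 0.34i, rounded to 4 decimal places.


Step 1: g = f/6 maps D -> D with g(0) = 0, so by the Schwarz lemma |g(z)| <= |z|, i.e. |f(z)| <= 6|z|; this is sharp (f(z) = 6z).
Step 2: |z0|^2 = 0.61^2 + (-0.34)^2 = 0.4877
Step 3: |z0| = sqrt(0.4877) = 0.698355
Step 4: Best bound = 6 * |z0| = 6 * 0.698355 = 4.1901

4.1901


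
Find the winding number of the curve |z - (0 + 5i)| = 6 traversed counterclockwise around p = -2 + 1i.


Step 1: Center c = (0, 5), radius = 6
Step 2: |p - c|^2 = (-2)^2 + (-4)^2 = 20
Step 3: r^2 = 36
Step 4: |p-c| < r so winding number = 1

1


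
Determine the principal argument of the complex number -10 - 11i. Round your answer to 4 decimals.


Step 1: z = -10 - 11i
Step 2: arg(z) = atan2(-11, -10)
Step 3: arg(z) = -2.3086

-2.3086


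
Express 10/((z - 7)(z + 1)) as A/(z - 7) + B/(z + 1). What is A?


Step 1: Multiply both sides by (z - 7) and set z = 7
Step 2: A = 10 / (7 + 1)
Step 3: A = 10 / 8
Step 4: A = 5/4

5/4


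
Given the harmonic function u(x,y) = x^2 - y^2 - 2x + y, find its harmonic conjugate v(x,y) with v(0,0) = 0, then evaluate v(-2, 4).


Step 1: v_x = -u_y = 2y - 1
Step 2: v_y = u_x = 2x - 2
Step 3: v = 2xy - x - 2y + C
Step 4: v(0,0) = 0 => C = 0
Step 5: v(-2, 4) = -22

-22


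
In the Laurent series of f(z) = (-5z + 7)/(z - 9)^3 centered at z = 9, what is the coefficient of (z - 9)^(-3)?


Step 1: Write the numerator in powers of (z - 9): -5z + 7 = -5(z - 9) + (-5*9 + 7) = -5(z - 9) - 38
Step 2: Divide by (z - 9)^3: f(z) = -38(z - 9)^(-3) - 5(z - 9)^(-2)
Step 3: This finite sum is the Laurent series of f about z = 9.
Step 4: Coefficient of (z - 9)^(-3) = -5*9 + 7 = -38

-38


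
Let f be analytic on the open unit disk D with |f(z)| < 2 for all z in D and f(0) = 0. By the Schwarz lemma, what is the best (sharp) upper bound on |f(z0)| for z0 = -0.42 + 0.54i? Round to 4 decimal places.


Step 1: g = f/2 maps D -> D with g(0) = 0, so by the Schwarz lemma |g(z)| <= |z|, i.e. |f(z)| <= 2|z|; this is sharp (f(z) = 2z).
Step 2: |z0|^2 = (-0.42)^2 + 0.54^2 = 0.468
Step 3: |z0| = sqrt(0.468) = 0.684105
Step 4: Best bound = 2 * |z0| = 2 * 0.684105 = 1.3682

1.3682


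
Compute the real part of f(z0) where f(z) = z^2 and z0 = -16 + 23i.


Step 1: z0 = -16 + 23i
Step 2: z0^2 = (-16)^2 - 23^2 - 736i
Step 3: real part = 256 - 529 = -273

-273


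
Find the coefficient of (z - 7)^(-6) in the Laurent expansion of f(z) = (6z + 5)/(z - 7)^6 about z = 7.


Step 1: Write the numerator in powers of (z - 7): 6z + 5 = 6(z - 7) + (6*7 + 5) = 6(z - 7) + 47
Step 2: Divide by (z - 7)^6: f(z) = 47(z - 7)^(-6) + 6(z - 7)^(-5)
Step 3: This finite sum is the Laurent series of f about z = 7.
Step 4: Coefficient of (z - 7)^(-6) = 6*7 + 5 = 47

47


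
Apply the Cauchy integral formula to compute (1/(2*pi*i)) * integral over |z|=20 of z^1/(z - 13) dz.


Step 1: f(z) = z^1, a = 13 is inside |z| = 20
Step 2: By Cauchy integral formula: (1/(2pi*i)) * integral = f(a)
Step 3: f(13) = 13^1 = 13

13


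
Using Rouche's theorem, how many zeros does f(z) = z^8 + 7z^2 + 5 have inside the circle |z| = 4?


Step 1: On |z| = 4 the three terms have sizes |z^8| = 4^8 = 65536, |7z^2| = 7*4^2 = 112, |5| = 5
Step 2: The dominant term is g(z) = z^8; let h(z) = 7z^2 + 5 so f = g + h
Step 3: On |z| = 4: |g| = 65536 and |h| <= 112 + 5 = 117
Step 4: Since 65536 > 117, |h| < |g| on |z| = 4, so by Rouche f has the same number of zeros as g inside |z| < 4
Step 5: g(z) = z^8 has 8 zeros (all at the origin) inside |z| < 4. Answer = 8

8


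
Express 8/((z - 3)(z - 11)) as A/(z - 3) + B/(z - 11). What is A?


Step 1: Multiply both sides by (z - 3) and set z = 3
Step 2: A = 8 / (3 - 11)
Step 3: A = 8 / (-8)
Step 4: A = -1

-1


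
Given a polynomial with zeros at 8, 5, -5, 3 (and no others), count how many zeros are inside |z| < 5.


Step 1: Check each root:
  z = 8: |8| = 8 >= 5
  z = 5: |5| = 5 >= 5
  z = -5: |-5| = 5 >= 5
  z = 3: |3| = 3 < 5
Step 2: Count = 1

1


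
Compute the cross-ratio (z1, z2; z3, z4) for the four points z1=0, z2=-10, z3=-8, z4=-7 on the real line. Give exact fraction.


Step 1: (z1-z3)(z2-z4) = 8 * (-3) = -24
Step 2: (z1-z4)(z2-z3) = 7 * (-2) = -14
Step 3: Cross-ratio = 24/14 = 12/7

12/7


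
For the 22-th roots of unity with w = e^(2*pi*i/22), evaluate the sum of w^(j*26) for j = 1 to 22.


Step 1: The sum sum_{j=1}^{n} w^(k*j) equals n if n | k, else 0.
Step 2: Here n = 22, k = 26
Step 3: Does n divide k? 22 | 26 -> False
Step 4: Sum = 0

0


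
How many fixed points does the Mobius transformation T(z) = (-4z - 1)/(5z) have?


Step 1: Fixed points satisfy T(z) = z
Step 2: 5z^2 + 4z + 1 = 0
Step 3: Discriminant = 4^2 - 4*5*1 = -4
Step 4: Number of fixed points = 2

2


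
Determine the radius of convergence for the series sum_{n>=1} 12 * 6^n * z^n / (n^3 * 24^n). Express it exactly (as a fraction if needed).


Step 1: General term a_n = 12 * 6^n / (n^3 * 24^n)
Step 2: By the root test, |a_n|^(1/n) = 12^(1/n) * 6 / (n^(3/n) * 24) -> 6/24 as n -> infinity (since 12^(1/n) -> 1 and n^(3/n) -> 1)
Step 3: R = 1/lim|a_n|^(1/n) = 24/6 = 4

4


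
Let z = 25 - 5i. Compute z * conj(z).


Step 1: conj(z) = 25 + 5i
Step 2: z * conj(z) = 25^2 + (-5)^2
Step 3: = 625 + 25 = 650

650


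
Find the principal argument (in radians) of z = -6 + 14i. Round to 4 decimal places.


Step 1: z = -6 + 14i
Step 2: arg(z) = atan2(14, -6)
Step 3: arg(z) = 1.9757

1.9757


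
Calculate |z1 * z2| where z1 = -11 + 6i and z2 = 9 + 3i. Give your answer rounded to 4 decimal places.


Step 1: |z1| = sqrt((-11)^2 + 6^2) = sqrt(157)
Step 2: |z2| = sqrt(9^2 + 3^2) = sqrt(90)
Step 3: |z1*z2| = |z1|*|z2| = sqrt(157) * sqrt(90) = sqrt(157 * 90) = sqrt(14130)
Step 4: = 118.8697

118.8697


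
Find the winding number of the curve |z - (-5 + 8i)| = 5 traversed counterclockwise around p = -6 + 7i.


Step 1: Center c = (-5, 8), radius = 5
Step 2: |p - c|^2 = (-1)^2 + (-1)^2 = 2
Step 3: r^2 = 25
Step 4: |p-c| < r so winding number = 1

1


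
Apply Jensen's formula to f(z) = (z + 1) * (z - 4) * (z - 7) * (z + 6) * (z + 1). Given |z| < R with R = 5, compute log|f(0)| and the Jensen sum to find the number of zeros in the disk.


Jensen's formula: (1/2pi)*integral log|f(Re^it)|dt = log|f(0)| + sum_{|a_k|<R} log(R/|a_k|)
Step 1: f(0) = 1 * (-4) * (-7) * 6 * 1 = 168
Step 2: log|f(0)| = log|-1| + log|4| + log|7| + log|-6| + log|-1| = 5.124
Step 3: Zeros inside |z| < 5: -1, 4, -1
Step 4: Jensen sum = log(5/1) + log(5/4) + log(5/1) = 3.442
Step 5: n(R) = number of terms in the Jensen sum = count of zeros inside |z| < 5 = 3

3


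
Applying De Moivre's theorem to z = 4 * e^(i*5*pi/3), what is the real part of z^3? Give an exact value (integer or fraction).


Step 1: By De Moivre's theorem, z^3 = 4^3 * e^(i*3*5*pi/3) = 64 * (cos(5*pi) + i*sin(5*pi))
Step 2: |z|^3 = 4^3 = 64
Step 3: Reduce the angle mod 2*pi: 5*pi - 4*pi = pi
Step 4: cos(pi) = -1
Step 5: Re(z^3) = 64 * (-1) = -64

-64


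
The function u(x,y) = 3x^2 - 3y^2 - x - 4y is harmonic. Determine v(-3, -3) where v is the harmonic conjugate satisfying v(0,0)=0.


Step 1: v_x = -u_y = 6y + 4
Step 2: v_y = u_x = 6x - 1
Step 3: v = 6xy + 4x - y + C
Step 4: v(0,0) = 0 => C = 0
Step 5: v(-3, -3) = 45

45


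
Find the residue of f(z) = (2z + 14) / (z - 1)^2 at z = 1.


Step 1: Pole of order 2 at z = 1
Step 2: Res = lim d/dz [(z - 1)^2 * f(z)] as z -> 1
Step 3: (z - 1)^2 * f(z) = 2z + 14
Step 4: d/dz[2z + 14] = 2

2


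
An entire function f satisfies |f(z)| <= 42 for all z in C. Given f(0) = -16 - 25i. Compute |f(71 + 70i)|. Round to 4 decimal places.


Step 1: By Liouville's theorem, a bounded entire function is constant.
Step 2: f(z) = f(0) = -16 - 25i for all z.
Step 3: |f(w)| = |-16 - 25i| = sqrt(256 + 625)
Step 4: = 29.6816

29.6816


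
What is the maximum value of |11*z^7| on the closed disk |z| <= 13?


Step 1: On |z| = 13, |f(z)| = 11 * |z|^7 = 11 * 13^7
Step 2: By maximum modulus principle, maximum is on boundary.
Step 3: Maximum = 11 * 62748517 = 690233687

690233687


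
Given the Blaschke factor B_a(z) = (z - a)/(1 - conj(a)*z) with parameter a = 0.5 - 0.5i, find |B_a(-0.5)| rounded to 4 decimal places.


Step 1: Numerator z0 - a = -0.5 - (0.5 - 0.5i) = -1 + 0.5i
Step 2: Denominator 1 - conj(a)*z0 = 1 - (0.5 + 0.5i)*(-0.5) = 1.25 + 0.25i
Step 3: |z0 - a|^2 = (-1)^2 + 0.5^2 = 1.25; |1 - conj(a)*z0|^2 = 1.25^2 + 0.25^2 = 1.625
Step 4: |B_a(-0.5)| = sqrt(1.25 / 1.625) = sqrt(0.769231)
Step 5: = 0.8771

0.8771


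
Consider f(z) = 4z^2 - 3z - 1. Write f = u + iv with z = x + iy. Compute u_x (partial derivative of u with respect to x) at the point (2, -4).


Step 1: f(z) = 4(x+iy)^2 - 3(x+iy) - 1
Step 2: u = 4(x^2 - y^2) - 3x - 1
Step 3: u_x = 8x - 3
Step 4: At (2, -4): u_x = 16 - 3 = 13

13


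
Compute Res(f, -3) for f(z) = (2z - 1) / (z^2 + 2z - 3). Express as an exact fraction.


Step 1: Q(z) = z^2 + 2z - 3 = (z + 3)(z - 1)
Step 2: Q'(z) = 2z + 2
Step 3: Q'(-3) = -4, P(-3) = -7
Step 4: Res = P(-3)/Q'(-3) = -7/(-4) = 7/4

7/4


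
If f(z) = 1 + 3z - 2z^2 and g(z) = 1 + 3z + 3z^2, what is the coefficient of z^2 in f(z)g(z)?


Step 1: z^2 term in f*g comes from: (1)*(3z^2) + (3z)*(3z) + (-2z^2)*(1)
Step 2: = 3 + 9 - 2
Step 3: = 10

10


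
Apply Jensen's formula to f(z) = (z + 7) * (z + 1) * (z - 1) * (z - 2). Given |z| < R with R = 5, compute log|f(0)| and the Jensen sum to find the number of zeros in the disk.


Jensen's formula: (1/2pi)*integral log|f(Re^it)|dt = log|f(0)| + sum_{|a_k|<R} log(R/|a_k|)
Step 1: f(0) = 7 * 1 * (-1) * (-2) = 14
Step 2: log|f(0)| = log|-7| + log|-1| + log|1| + log|2| = 2.6391
Step 3: Zeros inside |z| < 5: -1, 1, 2
Step 4: Jensen sum = log(5/1) + log(5/1) + log(5/2) = 4.1352
Step 5: n(R) = number of terms in the Jensen sum = count of zeros inside |z| < 5 = 3

3


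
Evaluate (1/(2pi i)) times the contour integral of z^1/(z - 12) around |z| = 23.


Step 1: f(z) = z^1, a = 12 is inside |z| = 23
Step 2: By Cauchy integral formula: (1/(2pi*i)) * integral = f(a)
Step 3: f(12) = 12^1 = 12

12


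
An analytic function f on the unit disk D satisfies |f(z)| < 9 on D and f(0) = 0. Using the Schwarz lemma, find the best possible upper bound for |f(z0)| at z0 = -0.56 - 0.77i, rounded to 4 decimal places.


Step 1: g = f/9 maps D -> D with g(0) = 0, so by the Schwarz lemma |g(z)| <= |z|, i.e. |f(z)| <= 9|z|; this is sharp (f(z) = 9z).
Step 2: |z0|^2 = (-0.56)^2 + (-0.77)^2 = 0.9065
Step 3: |z0| = sqrt(0.9065) = 0.952103
Step 4: Best bound = 9 * |z0| = 9 * 0.952103 = 8.5689

8.5689


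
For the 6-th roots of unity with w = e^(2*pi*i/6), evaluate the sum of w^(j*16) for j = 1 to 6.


Step 1: The sum sum_{j=1}^{n} w^(k*j) equals n if n | k, else 0.
Step 2: Here n = 6, k = 16
Step 3: Does n divide k? 6 | 16 -> False
Step 4: Sum = 0

0


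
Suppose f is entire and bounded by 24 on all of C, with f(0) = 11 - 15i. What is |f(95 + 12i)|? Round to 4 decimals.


Step 1: By Liouville's theorem, a bounded entire function is constant.
Step 2: f(z) = f(0) = 11 - 15i for all z.
Step 3: |f(w)| = |11 - 15i| = sqrt(121 + 225)
Step 4: = 18.6011

18.6011


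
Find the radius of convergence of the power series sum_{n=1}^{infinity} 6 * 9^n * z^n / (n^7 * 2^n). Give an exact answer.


Step 1: General term a_n = 6 * 9^n / (n^7 * 2^n)
Step 2: By the root test, |a_n|^(1/n) = 6^(1/n) * 9 / (n^(7/n) * 2) -> 9/2 as n -> infinity (since 6^(1/n) -> 1 and n^(7/n) -> 1)
Step 3: R = 1/lim|a_n|^(1/n) = 2/9

2/9


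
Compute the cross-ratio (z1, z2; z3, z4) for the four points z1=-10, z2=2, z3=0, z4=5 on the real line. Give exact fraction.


Step 1: (z1-z3)(z2-z4) = (-10) * (-3) = 30
Step 2: (z1-z4)(z2-z3) = (-15) * 2 = -30
Step 3: Cross-ratio = -30/30 = -1

-1


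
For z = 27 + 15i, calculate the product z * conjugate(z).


Step 1: conj(z) = 27 - 15i
Step 2: z * conj(z) = 27^2 + 15^2
Step 3: = 729 + 225 = 954

954


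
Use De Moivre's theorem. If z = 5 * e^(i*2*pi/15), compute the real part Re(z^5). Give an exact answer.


Step 1: By De Moivre's theorem, z^5 = 5^5 * e^(i*5*2*pi/15) = 3125 * (cos(2*pi/3) + i*sin(2*pi/3))
Step 2: |z|^5 = 5^5 = 3125
Step 3: The angle 2*pi/3 already lies in [0, 2*pi)
Step 4: cos(2*pi/3) = -1/2
Step 5: Re(z^5) = 3125 * (-1/2) = -3125/2

-3125/2


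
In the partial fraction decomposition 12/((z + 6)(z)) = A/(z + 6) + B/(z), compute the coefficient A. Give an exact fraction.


Step 1: Multiply both sides by (z + 6) and set z = -6
Step 2: A = 12 / (-6 - 0)
Step 3: A = 12 / (-6)
Step 4: A = -2

-2


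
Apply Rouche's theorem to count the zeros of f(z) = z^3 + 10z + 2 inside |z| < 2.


Step 1: On |z| = 2 the three terms have sizes |z^3| = 2^3 = 8, |10z| = 10*2 = 20, |2| = 2
Step 2: The dominant term is g(z) = 10z; let h(z) = z^3 + 2 so f = g + h
Step 3: On |z| = 2: |g| = 20 and |h| <= 8 + 2 = 10
Step 4: Since 20 > 10, |h| < |g| on |z| = 2, so by Rouche f has the same number of zeros as g inside |z| < 2
Step 5: g(z) = 10z has 1 zero (at the origin, multiplicity 1) inside |z| < 2. Answer = 1

1


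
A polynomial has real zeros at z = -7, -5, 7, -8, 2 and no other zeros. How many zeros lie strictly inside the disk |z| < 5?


Step 1: Check each root:
  z = -7: |-7| = 7 >= 5
  z = -5: |-5| = 5 >= 5
  z = 7: |7| = 7 >= 5
  z = -8: |-8| = 8 >= 5
  z = 2: |2| = 2 < 5
Step 2: Count = 1

1


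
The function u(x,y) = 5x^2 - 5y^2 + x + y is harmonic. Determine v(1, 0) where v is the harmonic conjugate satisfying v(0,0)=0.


Step 1: v_x = -u_y = 10y - 1
Step 2: v_y = u_x = 10x + 1
Step 3: v = 10xy - x + y + C
Step 4: v(0,0) = 0 => C = 0
Step 5: v(1, 0) = -1

-1


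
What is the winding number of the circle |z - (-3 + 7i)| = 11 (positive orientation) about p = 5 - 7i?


Step 1: Center c = (-3, 7), radius = 11
Step 2: |p - c|^2 = 8^2 + (-14)^2 = 260
Step 3: r^2 = 121
Step 4: |p-c| > r so winding number = 0

0


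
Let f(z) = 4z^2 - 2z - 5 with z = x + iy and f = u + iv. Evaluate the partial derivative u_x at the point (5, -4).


Step 1: f(z) = 4(x+iy)^2 - 2(x+iy) - 5
Step 2: u = 4(x^2 - y^2) - 2x - 5
Step 3: u_x = 8x - 2
Step 4: At (5, -4): u_x = 40 - 2 = 38

38


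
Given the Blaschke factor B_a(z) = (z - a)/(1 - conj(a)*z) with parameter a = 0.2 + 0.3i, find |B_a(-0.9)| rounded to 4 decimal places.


Step 1: Numerator z0 - a = -0.9 - (0.2 + 0.3i) = -1.1 - 0.3i
Step 2: Denominator 1 - conj(a)*z0 = 1 - (0.2 - 0.3i)*(-0.9) = 1.18 - 0.27i
Step 3: |z0 - a|^2 = (-1.1)^2 + (-0.3)^2 = 1.3; |1 - conj(a)*z0|^2 = 1.18^2 + (-0.27)^2 = 1.4653
Step 4: |B_a(-0.9)| = sqrt(1.3 / 1.4653) = sqrt(0.88719)
Step 5: = 0.9419

0.9419


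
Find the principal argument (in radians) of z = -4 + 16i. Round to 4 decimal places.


Step 1: z = -4 + 16i
Step 2: arg(z) = atan2(16, -4)
Step 3: arg(z) = 1.8158

1.8158


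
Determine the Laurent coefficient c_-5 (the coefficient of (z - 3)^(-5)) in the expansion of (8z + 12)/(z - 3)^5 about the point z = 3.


Step 1: Write the numerator in powers of (z - 3): 8z + 12 = 8(z - 3) + (8*3 + 12) = 8(z - 3) + 36
Step 2: Divide by (z - 3)^5: f(z) = 36(z - 3)^(-5) + 8(z - 3)^(-4)
Step 3: This finite sum is the Laurent series of f about z = 3.
Step 4: Coefficient of (z - 3)^(-5) = 8*3 + 12 = 36

36


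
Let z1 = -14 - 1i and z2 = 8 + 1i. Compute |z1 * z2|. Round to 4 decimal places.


Step 1: |z1| = sqrt((-14)^2 + (-1)^2) = sqrt(197)
Step 2: |z2| = sqrt(8^2 + 1^2) = sqrt(65)
Step 3: |z1*z2| = |z1|*|z2| = sqrt(197) * sqrt(65) = sqrt(197 * 65) = sqrt(12805)
Step 4: = 113.1592

113.1592


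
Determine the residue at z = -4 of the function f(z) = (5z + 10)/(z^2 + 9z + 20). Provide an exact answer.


Step 1: Q(z) = z^2 + 9z + 20 = (z + 4)(z + 5)
Step 2: Q'(z) = 2z + 9
Step 3: Q'(-4) = 1, P(-4) = -10
Step 4: Res = P(-4)/Q'(-4) = -10/1 = -10

-10


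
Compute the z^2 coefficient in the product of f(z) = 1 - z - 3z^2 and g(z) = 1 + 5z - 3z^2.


Step 1: z^2 term in f*g comes from: (1)*(-3z^2) + (-z)*(5z) + (-3z^2)*(1)
Step 2: = -3 - 5 - 3
Step 3: = -11

-11


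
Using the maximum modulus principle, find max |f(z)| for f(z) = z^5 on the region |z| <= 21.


Step 1: On |z| = 21, |f(z)| = |z|^5 = 21^5
Step 2: By maximum modulus principle, maximum is on boundary.
Step 3: Maximum = 4084101 = 4084101

4084101


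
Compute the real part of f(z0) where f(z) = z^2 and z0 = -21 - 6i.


Step 1: z0 = -21 - 6i
Step 2: z0^2 = (-21)^2 - (-6)^2 + 252i
Step 3: real part = 441 - 36 = 405

405


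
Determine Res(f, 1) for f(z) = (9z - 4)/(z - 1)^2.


Step 1: Pole of order 2 at z = 1
Step 2: Res = lim d/dz [(z - 1)^2 * f(z)] as z -> 1
Step 3: (z - 1)^2 * f(z) = 9z - 4
Step 4: d/dz[9z - 4] = 9

9


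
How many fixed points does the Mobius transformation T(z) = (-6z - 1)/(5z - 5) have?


Step 1: Fixed points satisfy T(z) = z
Step 2: 5z^2 + z + 1 = 0
Step 3: Discriminant = 1^2 - 4*5*1 = -19
Step 4: Number of fixed points = 2

2


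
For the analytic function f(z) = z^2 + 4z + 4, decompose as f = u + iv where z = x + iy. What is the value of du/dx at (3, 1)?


Step 1: f(z) = (x+iy)^2 + 4(x+iy) + 4
Step 2: u = (x^2 - y^2) + 4x + 4
Step 3: u_x = 2x + 4
Step 4: At (3, 1): u_x = 6 + 4 = 10

10


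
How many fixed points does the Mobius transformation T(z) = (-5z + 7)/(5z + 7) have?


Step 1: Fixed points satisfy T(z) = z
Step 2: 5z^2 + 12z - 7 = 0
Step 3: Discriminant = 12^2 - 4*5*(-7) = 284
Step 4: Number of fixed points = 2

2


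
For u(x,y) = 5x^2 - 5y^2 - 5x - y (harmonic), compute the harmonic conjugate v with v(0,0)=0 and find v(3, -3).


Step 1: v_x = -u_y = 10y + 1
Step 2: v_y = u_x = 10x - 5
Step 3: v = 10xy + x - 5y + C
Step 4: v(0,0) = 0 => C = 0
Step 5: v(3, -3) = -72

-72


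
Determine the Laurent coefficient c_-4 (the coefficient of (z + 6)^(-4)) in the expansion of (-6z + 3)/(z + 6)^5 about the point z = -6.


Step 1: Write the numerator in powers of (z + 6): -6z + 3 = -6(z + 6) + (-6*(-6) + 3) = -6(z + 6) + 39
Step 2: Divide by (z + 6)^5: f(z) = 39(z + 6)^(-5) - 6(z + 6)^(-4)
Step 3: This finite sum is the Laurent series of f about z = -6.
Step 4: Coefficient of (z + 6)^(-4) = coefficient of (z + 6) in the re-centred numerator = -6

-6
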